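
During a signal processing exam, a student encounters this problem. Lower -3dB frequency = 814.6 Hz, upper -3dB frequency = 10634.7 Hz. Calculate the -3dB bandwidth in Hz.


Bandwidth is the difference of -3dB frequencies:
BW = f_high - f_low
   = 10634.7 - 814.6
   = 9820.1 Hz

9820.1 Hz


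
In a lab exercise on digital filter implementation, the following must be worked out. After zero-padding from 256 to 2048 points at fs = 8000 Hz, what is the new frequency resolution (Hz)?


Frequency resolution after zero-padding:
N_padded = 256 * 8 = 2048
df = fs / N_padded
   = 8000 / 2048
   = 3.9062 Hz

3.9062 Hz


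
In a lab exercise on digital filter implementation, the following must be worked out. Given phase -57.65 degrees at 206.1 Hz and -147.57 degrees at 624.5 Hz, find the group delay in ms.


Group delay from phase difference:
tau = -d(phi)/d(omega)
d(phi) = -89.92 deg = -1.5694 rad
d(omega) = 2*pi*(624.5 - 206.1) = 2628.8847 rad/s
tau = -(-1.5694) / 2628.8847
    = 0.597 ms

0.597 ms


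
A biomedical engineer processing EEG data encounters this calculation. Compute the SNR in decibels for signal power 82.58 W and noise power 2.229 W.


SNR in decibels:
SNR = 10 * log10(Ps / Pn)
    = 10 * log10(82.58 / 2.229)
    = 10 * log10(37.048)
    = 10 * 1.5688
    = 15.69 dB

15.69 dB


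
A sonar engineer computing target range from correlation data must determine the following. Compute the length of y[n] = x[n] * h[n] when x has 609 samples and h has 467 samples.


Linear convolution output length:
L = N + M - 1
  = 609 + 467 - 1
  = 1075 samples

1075


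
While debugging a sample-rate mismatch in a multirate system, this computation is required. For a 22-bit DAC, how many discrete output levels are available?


Number of quantization levels = 2^N
= 2^22
= 4194304

4194304


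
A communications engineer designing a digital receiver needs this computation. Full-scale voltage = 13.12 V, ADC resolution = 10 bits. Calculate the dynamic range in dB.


Dynamic range from full-scale to LSB:
V_min = V_max / 2^bits = 13.12 / 2^10
DR = 20 * log10(V_max / V_min)
   = 20 * log10(2^10)
   = 20 * 10 * log10(2)
   = 60.21 dB

60.21 dB


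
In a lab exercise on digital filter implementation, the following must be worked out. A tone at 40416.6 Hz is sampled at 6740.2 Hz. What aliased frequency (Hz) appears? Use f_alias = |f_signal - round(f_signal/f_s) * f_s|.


Compute the nearest integer multiple of fs to the signal:
n = round(40416.6 / 6740.2) = 6
f_alias = |40416.6 - 6 * 6740.2|
        = |40416.6 - 40441.2|
        = 24.6 Hz

24.6


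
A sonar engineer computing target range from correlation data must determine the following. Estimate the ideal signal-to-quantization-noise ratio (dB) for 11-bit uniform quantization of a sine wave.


Theoretical SNR for a full-scale sinusoid:
SNR = 6.02 * N + 1.76
    = 6.02 * 11 + 1.76
    = 66.22 + 1.76
    = 67.98 dB

67.98 dB


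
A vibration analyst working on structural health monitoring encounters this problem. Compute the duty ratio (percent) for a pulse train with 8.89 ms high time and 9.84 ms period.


Duty cycle as a percentage:
DC = (t_on / T) * 100
   = (8.89 / 9.84) * 100
   = 0.903455 * 100
   = 90.35 %

90.35 %


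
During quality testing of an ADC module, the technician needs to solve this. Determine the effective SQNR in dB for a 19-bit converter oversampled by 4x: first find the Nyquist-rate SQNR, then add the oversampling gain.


Step 1 — baseline SQNR at Nyquist:
SQNR_base = 6.02*N + 1.76
          = 6.02*19 + 1.76
          = 116.14 dB

Step 2 — oversampling processing gain:
G = 10*log10(OSR) = 10*log10(4) = 6.02 dB

Step 3 — total:
SQNR_total = 116.14 + 6.02 = 122.16 dB

Base SQNR = 116.14 dB; oversampled SQNR = 122.16 dB


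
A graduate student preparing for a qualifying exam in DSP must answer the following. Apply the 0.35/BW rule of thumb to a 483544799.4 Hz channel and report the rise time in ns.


Rise time from bandwidth relationship:
tr = 0.35 / BW
   = 0.35 / 483544799.4
   = 7.238212477e-10 s
   = 0.7238 ns

0.7238 ns


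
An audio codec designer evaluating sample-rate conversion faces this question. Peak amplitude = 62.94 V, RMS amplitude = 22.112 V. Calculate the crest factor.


Crest factor is the ratio of peak to RMS:
CF = V_peak / V_rms
   = 62.94 / 22.112
   = 2.8464

2.8464


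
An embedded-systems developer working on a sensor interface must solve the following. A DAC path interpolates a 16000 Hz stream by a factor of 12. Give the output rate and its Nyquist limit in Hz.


Step 1 — output sample rate after interpolation by L:
fs_out = L * fs_in = 12 * 16000 = 192000 Hz

Step 2 — Nyquist frequency of the output stream:
f_Nyq = fs_out / 2 = 192000 / 2 = 96000.0 Hz

fs_out = 192000 Hz; f_Nyquist = 96000.0 Hz


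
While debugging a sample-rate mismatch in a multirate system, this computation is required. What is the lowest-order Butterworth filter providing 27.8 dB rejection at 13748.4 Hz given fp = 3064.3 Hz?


Butterworth filter order formula:
n = log10(10^(A/10) - 1) / (2 * log10(f_stop/f_pass))
10^(27.8/10) - 1 = 601.5596
f_stop/f_pass = 13748.4 / 3064.3 = 4.4866
n = 2.1316 -> ceil = 3

3


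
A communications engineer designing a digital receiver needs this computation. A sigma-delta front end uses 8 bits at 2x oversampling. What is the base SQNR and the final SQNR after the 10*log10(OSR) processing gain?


Step 1 — baseline SQNR at Nyquist:
SQNR_base = 6.02*N + 1.76
          = 6.02*8 + 1.76
          = 49.92 dB

Step 2 — oversampling processing gain:
G = 10*log10(OSR) = 10*log10(2) = 3.01 dB

Step 3 — total:
SQNR_total = 49.92 + 3.01 = 52.93 dB

Base SQNR = 49.92 dB; oversampled SQNR = 52.93 dB


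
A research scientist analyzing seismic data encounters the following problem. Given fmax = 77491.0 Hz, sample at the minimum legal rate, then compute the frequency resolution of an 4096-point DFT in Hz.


Step 1 — Nyquist sampling rate:
fs = 2 * fmax = 2 * 77491.0 = 154982.0 Hz

Step 2 — DFT bin spacing:
df = fs / N = 154982.0 / 4096 = 37.8374 Hz

37.8374 Hz


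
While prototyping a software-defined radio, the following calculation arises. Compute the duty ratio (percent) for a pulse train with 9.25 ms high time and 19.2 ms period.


Duty cycle as a percentage:
DC = (t_on / T) * 100
   = (9.25 / 19.2) * 100
   = 0.481771 * 100
   = 48.18 %

48.18 %


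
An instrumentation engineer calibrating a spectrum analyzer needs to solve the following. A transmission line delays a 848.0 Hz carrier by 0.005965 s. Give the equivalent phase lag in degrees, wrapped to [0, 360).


Phase shift from frequency and time delay:
phi = 360 * f * t_delay
    = 360 * 848.0 * 0.005965
    = 1821.0 degrees
    mod 360 = 21.0 degrees

21.0 degrees


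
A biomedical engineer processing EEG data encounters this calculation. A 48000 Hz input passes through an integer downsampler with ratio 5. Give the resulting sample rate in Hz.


Decimation reduces the sample rate:
fs_out = fs_in / M
       = 48000 / 5
       = 9600.0 Hz

9600.0 Hz


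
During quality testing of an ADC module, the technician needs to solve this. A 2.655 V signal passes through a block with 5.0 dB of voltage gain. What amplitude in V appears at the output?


Output voltage from dB gain:
V_out = V_in * 10^(gain_dB / 20)
      = 2.655 * 10^(5.0 / 20)
      = 2.655 * 1.778279
      = 4.7213 V

4.7213 V


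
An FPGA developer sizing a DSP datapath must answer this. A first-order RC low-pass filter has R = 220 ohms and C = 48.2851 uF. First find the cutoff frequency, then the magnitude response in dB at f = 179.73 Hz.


Step 1 — cutoff frequency:
fc = 1 / (2*pi*R*C)
C = 48.2851 uF = 4.82851e-05 F
fc = 1 / (2*pi*220*4.82851e-05)
   = 14.9825 Hz

Step 2 — magnitude at f = 179.73 Hz:
|H(f)| = 1 / sqrt(1 + (f/fc)^2)
f/fc = 179.73 / 14.9825 = 11.995995
|H| = 1 / sqrt(1 + 143.903896) = 0.083073
|H|_dB = 20*log10(0.083073) = -21.61 dB

fc = 14.9825 Hz; |H(179.73 Hz)| = -21.61 dB


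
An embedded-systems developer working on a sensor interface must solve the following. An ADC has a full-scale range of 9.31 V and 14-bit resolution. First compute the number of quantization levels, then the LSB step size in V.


Step 1 — number of quantization levels:
L = 2^N = 2^14 = 16384

Step 2 — LSB step size:
delta = Vfs / L
      = 9.31 / 16384
      = 0.00056824 V

Levels = 16384; step size = 0.00056824 V


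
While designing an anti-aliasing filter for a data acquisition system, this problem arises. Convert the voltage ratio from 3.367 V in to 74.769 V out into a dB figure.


Voltage gain in dB:
G = 20 * log10(Vout / Vin)
  = 20 * log10(74.769 / 3.367)
  = 20 * log10(22.206415)
  = 20 * 1.346478
  = 26.93 dB

26.93 dB


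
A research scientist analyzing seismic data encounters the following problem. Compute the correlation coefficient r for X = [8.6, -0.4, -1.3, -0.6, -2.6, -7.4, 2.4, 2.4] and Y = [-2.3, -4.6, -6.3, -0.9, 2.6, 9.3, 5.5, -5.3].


Pearson correlation coefficient (population):
r = cov(X,Y) / (std(X) * std(Y))
Mean X = 0.1375, Mean Y = -0.25
Cov(X,Y) = -10.504375
Std(X) = 4.31652, Std(Y) = 5.220632
r = -0.4661

-0.4661


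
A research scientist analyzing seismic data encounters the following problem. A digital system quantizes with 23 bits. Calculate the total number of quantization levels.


Number of quantization levels = 2^N
= 2^23
= 8388608

8388608


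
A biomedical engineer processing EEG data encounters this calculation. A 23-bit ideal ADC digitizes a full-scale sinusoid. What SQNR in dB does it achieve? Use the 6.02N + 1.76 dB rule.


Theoretical SNR for a full-scale sinusoid:
SNR = 6.02 * N + 1.76
    = 6.02 * 23 + 1.76
    = 138.46 + 1.76
    = 140.22 dB

140.22 dB


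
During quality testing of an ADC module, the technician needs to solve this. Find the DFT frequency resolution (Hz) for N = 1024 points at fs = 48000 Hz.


DFT frequency resolution:
df = fs / N
   = 48000 / 1024
   = 46.875 Hz

46.875 Hz


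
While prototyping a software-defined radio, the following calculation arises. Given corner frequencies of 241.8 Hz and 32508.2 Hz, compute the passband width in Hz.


Bandwidth is the difference of -3dB frequencies:
BW = f_high - f_low
   = 32508.2 - 241.8
   = 32266.4 Hz

32266.4 Hz


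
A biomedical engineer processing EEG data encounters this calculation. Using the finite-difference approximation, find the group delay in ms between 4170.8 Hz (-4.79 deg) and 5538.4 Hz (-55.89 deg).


Group delay from phase difference:
tau = -d(phi)/d(omega)
d(phi) = -51.1 deg = -0.891863 rad
d(omega) = 2*pi*(5538.4 - 4170.8) = 8592.8842 rad/s
tau = -(-0.891863) / 8592.8842
    = 0.1038 ms

0.1038 ms


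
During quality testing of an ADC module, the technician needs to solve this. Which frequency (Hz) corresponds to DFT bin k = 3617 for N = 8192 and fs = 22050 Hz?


Frequency of DFT bin k:
f_k = k * fs / N
    = 3617 * 22050 / 8192
    = 79754850 / 8192
    = 9735.699 Hz

9735.699 Hz


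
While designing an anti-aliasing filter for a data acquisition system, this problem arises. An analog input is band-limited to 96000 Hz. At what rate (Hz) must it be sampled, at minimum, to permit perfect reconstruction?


The Nyquist rate is twice the maximum frequency component.
fs_min = 2 * fmax
      = 2 * 96000
      = 192000 Hz

192000


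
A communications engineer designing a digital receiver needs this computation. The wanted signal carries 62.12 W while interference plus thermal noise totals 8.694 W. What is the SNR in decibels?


SNR in decibels:
SNR = 10 * log10(Ps / Pn)
    = 10 * log10(62.12 / 8.694)
    = 10 * log10(7.1452)
    = 10 * 0.854
    = 8.54 dB

8.54 dB


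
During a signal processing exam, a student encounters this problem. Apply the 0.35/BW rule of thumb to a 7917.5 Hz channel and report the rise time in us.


Rise time from bandwidth relationship:
tr = 0.35 / BW
   = 0.35 / 7917.5
   = 4.420587307e-05 s
   = 44.2059 us

44.2059 us


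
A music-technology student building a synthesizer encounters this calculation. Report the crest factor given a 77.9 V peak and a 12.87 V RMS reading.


Crest factor is the ratio of peak to RMS:
CF = V_peak / V_rms
   = 77.9 / 12.87
   = 6.0528

6.0528


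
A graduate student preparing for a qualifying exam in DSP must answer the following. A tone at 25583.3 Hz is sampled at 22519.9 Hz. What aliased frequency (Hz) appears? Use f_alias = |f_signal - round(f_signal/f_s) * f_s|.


Compute the nearest integer multiple of fs to the signal:
n = round(25583.3 / 22519.9) = 1
f_alias = |25583.3 - 1 * 22519.9|
        = |25583.3 - 22519.9|
        = 3063.4 Hz

3063.4


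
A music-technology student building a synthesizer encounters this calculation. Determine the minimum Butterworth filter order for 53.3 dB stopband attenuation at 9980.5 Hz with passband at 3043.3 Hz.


Butterworth filter order formula:
n = log10(10^(A/10) - 1) / (2 * log10(f_stop/f_pass))
10^(53.3/10) - 1 = 213795.209
f_stop/f_pass = 9980.5 / 3043.3 = 3.2795
n = 5.1667 -> ceil = 6

6


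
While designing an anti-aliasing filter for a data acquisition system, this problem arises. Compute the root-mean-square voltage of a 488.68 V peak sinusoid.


RMS voltage for a sinusoidal waveform:
V_rms = V_peak / sqrt(2)
      = 488.68 / 1.414214
      = 345.549 V

345.549 V


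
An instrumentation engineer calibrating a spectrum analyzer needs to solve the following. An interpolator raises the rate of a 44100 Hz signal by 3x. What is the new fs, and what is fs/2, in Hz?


Step 1 — output sample rate after interpolation by L:
fs_out = L * fs_in = 3 * 44100 = 132300 Hz

Step 2 — Nyquist frequency of the output stream:
f_Nyq = fs_out / 2 = 132300 / 2 = 66150.0 Hz

fs_out = 132300 Hz; f_Nyquist = 66150.0 Hz


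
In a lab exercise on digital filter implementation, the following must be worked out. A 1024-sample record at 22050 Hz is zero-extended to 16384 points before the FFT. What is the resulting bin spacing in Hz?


Frequency resolution after zero-padding:
N_padded = 1024 * 16 = 16384
df = fs / N_padded
   = 22050 / 16384
   = 1.3458 Hz

1.3458 Hz


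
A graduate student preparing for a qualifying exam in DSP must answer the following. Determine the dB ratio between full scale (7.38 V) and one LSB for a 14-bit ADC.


Dynamic range from full-scale to LSB:
V_min = V_max / 2^bits = 7.38 / 2^14
DR = 20 * log10(V_max / V_min)
   = 20 * log10(2^14)
   = 20 * 14 * log10(2)
   = 84.29 dB

84.29 dB


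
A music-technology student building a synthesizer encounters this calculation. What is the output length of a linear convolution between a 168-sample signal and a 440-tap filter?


Linear convolution output length:
L = N + M - 1
  = 168 + 440 - 1
  = 607 samples

607


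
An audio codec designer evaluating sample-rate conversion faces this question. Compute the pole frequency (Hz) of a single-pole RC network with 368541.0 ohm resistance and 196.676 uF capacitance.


Cutoff frequency of a first-order RC filter:
fc = 1 / (2 * pi * R * C)
C = 196.676 uF = 0.000196676 F
fc = 1 / (2 * pi * 368541.0 * 0.000196676)
   = 1 / 455.42518697738
   = 0.002196 Hz

0.002196 Hz


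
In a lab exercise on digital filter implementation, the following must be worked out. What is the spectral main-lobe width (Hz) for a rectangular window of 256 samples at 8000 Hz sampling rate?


Main lobe width for a rectangular window:
Width = 2 * fs / N
      = 2 * 8000 / 256
      = 16000 / 256
      = 62.5 Hz

62.5 Hz


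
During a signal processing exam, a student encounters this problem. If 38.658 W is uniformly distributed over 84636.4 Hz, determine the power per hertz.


Power spectral density:
PSD = P / BW
    = 38.658 / 84636.4
    = 0.00045675 W/Hz

0.00045675 W/Hz


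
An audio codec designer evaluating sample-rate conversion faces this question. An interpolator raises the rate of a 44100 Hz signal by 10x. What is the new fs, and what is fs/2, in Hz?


Step 1 — output sample rate after interpolation by L:
fs_out = L * fs_in = 10 * 44100 = 441000 Hz

Step 2 — Nyquist frequency of the output stream:
f_Nyq = fs_out / 2 = 441000 / 2 = 220500.0 Hz

fs_out = 441000 Hz; f_Nyquist = 220500.0 Hz


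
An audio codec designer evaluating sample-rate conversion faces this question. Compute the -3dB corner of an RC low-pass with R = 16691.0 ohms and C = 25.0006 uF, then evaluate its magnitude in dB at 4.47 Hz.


Step 1 — cutoff frequency:
fc = 1 / (2*pi*R*C)
C = 25.0006 uF = 2.50006e-05 F
fc = 1 / (2*pi*16691.0*2.50006e-05)
   = 0.381406 Hz

Step 2 — magnitude at f = 4.47 Hz:
|H(f)| = 1 / sqrt(1 + (f/fc)^2)
f/fc = 4.47 / 0.381406 = 11.719795
|H| = 1 / sqrt(1 + 137.353595) = 0.0850168
|H|_dB = 20*log10(0.0850168) = -21.41 dB

fc = 0.381406 Hz; |H(4.47 Hz)| = -21.41 dB


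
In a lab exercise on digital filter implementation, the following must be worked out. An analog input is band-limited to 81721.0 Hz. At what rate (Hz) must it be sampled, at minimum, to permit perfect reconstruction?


The Nyquist rate is twice the maximum frequency component.
fs_min = 2 * fmax
      = 2 * 81721.0
      = 163442.0 Hz

163442.0


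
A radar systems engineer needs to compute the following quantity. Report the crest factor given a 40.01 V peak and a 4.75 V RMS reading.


Crest factor is the ratio of peak to RMS:
CF = V_peak / V_rms
   = 40.01 / 4.75
   = 8.4232

8.4232


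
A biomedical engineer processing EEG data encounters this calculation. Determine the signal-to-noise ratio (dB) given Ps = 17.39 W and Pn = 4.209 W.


SNR in decibels:
SNR = 10 * log10(Ps / Pn)
    = 10 * log10(17.39 / 4.209)
    = 10 * log10(4.1316)
    = 10 * 0.6161
    = 6.16 dB

6.16 dB


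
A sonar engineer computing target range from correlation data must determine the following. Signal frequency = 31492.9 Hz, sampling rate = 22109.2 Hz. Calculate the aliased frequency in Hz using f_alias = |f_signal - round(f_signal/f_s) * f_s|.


Compute the nearest integer multiple of fs to the signal:
n = round(31492.9 / 22109.2) = 1
f_alias = |31492.9 - 1 * 22109.2|
        = |31492.9 - 22109.2|
        = 9383.7 Hz

9383.7


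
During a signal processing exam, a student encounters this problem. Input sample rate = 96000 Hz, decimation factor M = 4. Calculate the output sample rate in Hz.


Decimation reduces the sample rate:
fs_out = fs_in / M
       = 96000 / 4
       = 24000.0 Hz

24000.0 Hz


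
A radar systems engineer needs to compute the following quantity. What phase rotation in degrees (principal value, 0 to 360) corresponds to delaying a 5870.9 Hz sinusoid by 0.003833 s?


Phase shift from frequency and time delay:
phi = 360 * f * t_delay
    = 360 * 5870.9 * 0.003833
    = 8101.14 degrees
    mod 360 = 181.14 degrees

181.14 degrees


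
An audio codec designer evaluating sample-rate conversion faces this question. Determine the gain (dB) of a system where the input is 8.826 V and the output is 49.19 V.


Voltage gain in dB:
G = 20 * log10(Vout / Vin)
  = 20 * log10(49.19 / 8.826)
  = 20 * log10(5.573306)
  = 20 * 0.746113
  = 14.92 dB

14.92 dB


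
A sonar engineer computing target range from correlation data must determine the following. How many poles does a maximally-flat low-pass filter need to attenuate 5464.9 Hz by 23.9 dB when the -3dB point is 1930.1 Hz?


Butterworth filter order formula:
n = log10(10^(A/10) - 1) / (2 * log10(f_stop/f_pass))
10^(23.9/10) - 1 = 244.4709
f_stop/f_pass = 5464.9 / 1930.1 = 2.8314
n = 2.6418 -> ceil = 3

3


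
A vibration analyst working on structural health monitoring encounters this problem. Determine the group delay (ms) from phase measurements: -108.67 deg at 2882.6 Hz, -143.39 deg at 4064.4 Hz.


Group delay from phase difference:
tau = -d(phi)/d(omega)
d(phi) = -34.72 deg = -0.605978 rad
d(omega) = 2*pi*(4064.4 - 2882.6) = 7425.4684 rad/s
tau = -(-0.605978) / 7425.4684
    = 0.0816 ms

0.0816 ms


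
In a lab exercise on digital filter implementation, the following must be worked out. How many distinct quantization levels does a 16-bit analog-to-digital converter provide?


Number of quantization levels = 2^N
= 2^16
= 65536

65536


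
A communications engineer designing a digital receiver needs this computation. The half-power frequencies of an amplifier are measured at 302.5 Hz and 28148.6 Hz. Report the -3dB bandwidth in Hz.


Bandwidth is the difference of -3dB frequencies:
BW = f_high - f_low
   = 28148.6 - 302.5
   = 27846.1 Hz

27846.1 Hz


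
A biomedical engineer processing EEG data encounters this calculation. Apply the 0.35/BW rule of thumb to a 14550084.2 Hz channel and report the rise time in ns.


Rise time from bandwidth relationship:
tr = 0.35 / BW
   = 0.35 / 14550084.2
   = 2.405484361e-08 s
   = 24.0548 ns

24.0548 ns


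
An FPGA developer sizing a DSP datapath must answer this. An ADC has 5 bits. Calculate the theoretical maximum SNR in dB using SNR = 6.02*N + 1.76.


Theoretical SNR for a full-scale sinusoid:
SNR = 6.02 * N + 1.76
    = 6.02 * 5 + 1.76
    = 30.1 + 1.76
    = 31.86 dB

31.86 dB


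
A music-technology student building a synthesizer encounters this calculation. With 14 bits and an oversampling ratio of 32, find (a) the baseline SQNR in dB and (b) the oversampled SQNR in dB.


Step 1 — baseline SQNR at Nyquist:
SQNR_base = 6.02*N + 1.76
          = 6.02*14 + 1.76
          = 86.04 dB

Step 2 — oversampling processing gain:
G = 10*log10(OSR) = 10*log10(32) = 15.05 dB

Step 3 — total:
SQNR_total = 86.04 + 15.05 = 101.09 dB

Base SQNR = 86.04 dB; oversampled SQNR = 101.09 dB


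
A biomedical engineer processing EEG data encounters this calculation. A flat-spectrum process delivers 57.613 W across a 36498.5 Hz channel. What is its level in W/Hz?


Power spectral density:
PSD = P / BW
    = 57.613 / 36498.5
    = 0.0015785 W/Hz

0.0015785 W/Hz


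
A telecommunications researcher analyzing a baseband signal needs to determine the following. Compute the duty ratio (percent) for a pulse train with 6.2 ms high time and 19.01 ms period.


Duty cycle as a percentage:
DC = (t_on / T) * 100
   = (6.2 / 19.01) * 100
   = 0.326144 * 100
   = 32.61 %

32.61 %


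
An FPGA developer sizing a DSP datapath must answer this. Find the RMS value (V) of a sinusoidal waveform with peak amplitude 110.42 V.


RMS voltage for a sinusoidal waveform:
V_rms = V_peak / sqrt(2)
      = 110.42 / 1.414214
      = 78.079 V

78.079 V


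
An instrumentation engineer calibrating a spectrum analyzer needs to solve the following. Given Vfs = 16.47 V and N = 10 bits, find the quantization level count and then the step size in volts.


Step 1 — number of quantization levels:
L = 2^N = 2^10 = 1024

Step 2 — LSB step size:
delta = Vfs / L
      = 16.47 / 1024
      = 0.01608398 V

Levels = 1024; step size = 0.01608398 V


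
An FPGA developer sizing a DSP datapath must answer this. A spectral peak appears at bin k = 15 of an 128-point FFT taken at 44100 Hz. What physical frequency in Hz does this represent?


Frequency of DFT bin k:
f_k = k * fs / N
    = 15 * 44100 / 128
    = 661500 / 128
    = 5167.969 Hz

5167.969 Hz


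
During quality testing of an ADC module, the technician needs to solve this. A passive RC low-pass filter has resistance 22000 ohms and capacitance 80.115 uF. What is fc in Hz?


Cutoff frequency of a first-order RC filter:
fc = 1 / (2 * pi * R * C)
C = 80.115 uF = 8.0115e-05 F
fc = 1 / (2 * pi * 22000 * 8.0115e-05)
   = 1 / 11.074302599463
   = 0.090299 Hz

0.090299 Hz


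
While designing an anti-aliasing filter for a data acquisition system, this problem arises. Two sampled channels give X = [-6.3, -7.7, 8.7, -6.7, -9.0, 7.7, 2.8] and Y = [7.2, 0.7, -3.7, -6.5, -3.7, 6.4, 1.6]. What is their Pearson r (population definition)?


Pearson correlation coefficient (population):
r = cov(X,Y) / (std(X) * std(Y))
Mean X = -1.5, Mean Y = 0.2857
Cov(X,Y) = 7.238571
Std(X) = 7.090638, Std(Y) = 4.853696
r = 0.2103

0.2103


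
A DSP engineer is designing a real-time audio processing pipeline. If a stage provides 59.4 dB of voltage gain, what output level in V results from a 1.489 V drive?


Output voltage from dB gain:
V_out = V_in * 10^(gain_dB / 20)
      = 1.489 * 10^(59.4 / 20)
      = 1.489 * 933.254301
      = 1389.6157 V

1389.6157 V


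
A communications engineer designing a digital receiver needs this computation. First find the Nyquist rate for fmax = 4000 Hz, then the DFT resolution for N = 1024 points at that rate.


Step 1 — Nyquist sampling rate:
fs = 2 * fmax = 2 * 4000 = 8000 Hz

Step 2 — DFT bin spacing:
df = fs / N = 8000 / 1024 = 7.8125 Hz

7.8125 Hz


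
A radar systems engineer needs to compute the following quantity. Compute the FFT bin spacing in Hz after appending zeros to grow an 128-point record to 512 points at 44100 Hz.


Frequency resolution after zero-padding:
N_padded = 128 * 4 = 512
df = fs / N_padded
   = 44100 / 512
   = 86.1328 Hz

86.1328 Hz


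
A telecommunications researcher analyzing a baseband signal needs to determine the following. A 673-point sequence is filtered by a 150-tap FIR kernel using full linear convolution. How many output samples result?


Linear convolution output length:
L = N + M - 1
  = 673 + 150 - 1
  = 822 samples

822


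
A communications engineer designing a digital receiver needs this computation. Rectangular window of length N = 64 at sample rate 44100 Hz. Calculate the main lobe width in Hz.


Main lobe width for a rectangular window:
Width = 2 * fs / N
      = 2 * 44100 / 64
      = 88200 / 64
      = 1378.125 Hz

1378.125 Hz


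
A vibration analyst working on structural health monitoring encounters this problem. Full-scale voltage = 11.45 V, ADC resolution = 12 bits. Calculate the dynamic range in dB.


Dynamic range from full-scale to LSB:
V_min = V_max / 2^bits = 11.45 / 2^12
DR = 20 * log10(V_max / V_min)
   = 20 * log10(2^12)
   = 20 * 12 * log10(2)
   = 72.25 dB

72.25 dB


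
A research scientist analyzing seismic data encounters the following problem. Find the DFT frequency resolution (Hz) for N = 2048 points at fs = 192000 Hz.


DFT frequency resolution:
df = fs / N
   = 192000 / 2048
   = 93.75 Hz

93.75 Hz


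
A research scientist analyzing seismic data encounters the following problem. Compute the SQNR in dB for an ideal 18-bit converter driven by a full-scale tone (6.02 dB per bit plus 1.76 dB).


Theoretical SNR for a full-scale sinusoid:
SNR = 6.02 * N + 1.76
    = 6.02 * 18 + 1.76
    = 108.36 + 1.76
    = 110.12 dB

110.12 dB


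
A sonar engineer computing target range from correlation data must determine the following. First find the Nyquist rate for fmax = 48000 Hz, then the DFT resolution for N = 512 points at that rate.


Step 1 — Nyquist sampling rate:
fs = 2 * fmax = 2 * 48000 = 96000 Hz

Step 2 — DFT bin spacing:
df = fs / N = 96000 / 512 = 187.5 Hz

187.5 Hz


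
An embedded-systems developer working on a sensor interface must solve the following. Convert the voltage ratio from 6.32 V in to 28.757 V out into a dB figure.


Voltage gain in dB:
G = 20 * log10(Vout / Vin)
  = 20 * log10(28.757 / 6.32)
  = 20 * log10(4.550158)
  = 20 * 0.658026
  = 13.16 dB

13.16 dB


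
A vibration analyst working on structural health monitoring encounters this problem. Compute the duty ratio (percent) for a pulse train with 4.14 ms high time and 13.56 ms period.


Duty cycle as a percentage:
DC = (t_on / T) * 100
   = (4.14 / 13.56) * 100
   = 0.30531 * 100
   = 30.53 %

30.53 %


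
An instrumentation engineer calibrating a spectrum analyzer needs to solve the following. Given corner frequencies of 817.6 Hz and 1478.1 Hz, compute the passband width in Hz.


Bandwidth is the difference of -3dB frequencies:
BW = f_high - f_low
   = 1478.1 - 817.6
   = 660.5 Hz

660.5 Hz


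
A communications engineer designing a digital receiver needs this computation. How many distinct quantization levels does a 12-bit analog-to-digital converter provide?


Number of quantization levels = 2^N
= 2^12
= 4096

4096


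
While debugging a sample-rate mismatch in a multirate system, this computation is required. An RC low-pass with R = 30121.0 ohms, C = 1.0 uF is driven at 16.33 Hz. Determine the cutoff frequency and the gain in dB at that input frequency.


Step 1 — cutoff frequency:
fc = 1 / (2*pi*R*C)
C = 1.0 uF = 1e-06 F
fc = 1 / (2*pi*30121.0*1e-06)
   = 5.28385 Hz

Step 2 — magnitude at f = 16.33 Hz:
|H(f)| = 1 / sqrt(1 + (f/fc)^2)
f/fc = 16.33 / 5.28385 = 3.09055
|H| = 1 / sqrt(1 + 9.551499) = 0.3078527
|H|_dB = 20*log10(0.3078527) = -10.23 dB

fc = 5.28385 Hz; |H(16.33 Hz)| = -10.23 dB


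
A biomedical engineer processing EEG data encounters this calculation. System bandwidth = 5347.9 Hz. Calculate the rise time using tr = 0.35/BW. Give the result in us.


Rise time from bandwidth relationship:
tr = 0.35 / BW
   = 0.35 / 5347.9
   = 6.544624993e-05 s
   = 65.4462 us

65.4462 us


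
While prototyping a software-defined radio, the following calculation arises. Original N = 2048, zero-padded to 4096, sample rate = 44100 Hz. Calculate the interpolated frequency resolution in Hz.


Frequency resolution after zero-padding:
N_padded = 2048 * 2 = 4096
df = fs / N_padded
   = 44100 / 4096
   = 10.7666 Hz

10.7666 Hz


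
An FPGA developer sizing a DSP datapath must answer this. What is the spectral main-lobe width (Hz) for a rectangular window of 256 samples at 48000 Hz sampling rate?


Main lobe width for a rectangular window:
Width = 2 * fs / N
      = 2 * 48000 / 256
      = 96000 / 256
      = 375.0 Hz

375.0 Hz


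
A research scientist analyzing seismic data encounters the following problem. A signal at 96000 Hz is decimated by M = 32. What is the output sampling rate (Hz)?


Decimation reduces the sample rate:
fs_out = fs_in / M
       = 96000 / 32
       = 3000.0 Hz

3000.0 Hz


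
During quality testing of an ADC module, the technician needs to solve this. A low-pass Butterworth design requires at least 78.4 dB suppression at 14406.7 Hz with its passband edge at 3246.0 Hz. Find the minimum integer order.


Butterworth filter order formula:
n = log10(10^(A/10) - 1) / (2 * log10(f_stop/f_pass))
10^(78.4/10) - 1 = 69183096.0919
f_stop/f_pass = 14406.7 / 3246.0 = 4.4383
n = 6.0567 -> ceil = 7

7


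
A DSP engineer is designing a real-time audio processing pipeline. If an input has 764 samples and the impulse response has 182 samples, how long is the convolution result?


Linear convolution output length:
L = N + M - 1
  = 764 + 182 - 1
  = 945 samples

945


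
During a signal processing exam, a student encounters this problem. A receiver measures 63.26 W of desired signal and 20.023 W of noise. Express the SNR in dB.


SNR in decibels:
SNR = 10 * log10(Ps / Pn)
    = 10 * log10(63.26 / 20.023)
    = 10 * log10(3.1594)
    = 10 * 0.4996
    = 5.0 dB

5.0 dB


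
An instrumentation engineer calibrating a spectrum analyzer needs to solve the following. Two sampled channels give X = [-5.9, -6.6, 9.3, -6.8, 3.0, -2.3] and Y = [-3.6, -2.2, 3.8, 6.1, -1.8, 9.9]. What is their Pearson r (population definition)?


Pearson correlation coefficient (population):
r = cov(X,Y) / (std(X) * std(Y))
Mean X = -1.55, Mean Y = 2.0333
Cov(X,Y) = 3.393333
Std(X) = 5.929798, Std(Y) = 4.931081
r = 0.116

0.116


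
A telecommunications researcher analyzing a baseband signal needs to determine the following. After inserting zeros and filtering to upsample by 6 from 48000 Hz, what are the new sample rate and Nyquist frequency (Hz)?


Step 1 — output sample rate after interpolation by L:
fs_out = L * fs_in = 6 * 48000 = 288000 Hz

Step 2 — Nyquist frequency of the output stream:
f_Nyq = fs_out / 2 = 288000 / 2 = 144000.0 Hz

fs_out = 288000 Hz; f_Nyquist = 144000.0 Hz


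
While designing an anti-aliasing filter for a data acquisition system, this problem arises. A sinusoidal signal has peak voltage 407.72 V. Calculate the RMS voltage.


RMS voltage for a sinusoidal waveform:
V_rms = V_peak / sqrt(2)
      = 407.72 / 1.414214
      = 288.302 V

288.302 V


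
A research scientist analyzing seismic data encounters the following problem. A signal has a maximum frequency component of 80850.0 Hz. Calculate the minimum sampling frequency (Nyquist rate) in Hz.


The Nyquist rate is twice the maximum frequency component.
fs_min = 2 * fmax
      = 2 * 80850.0
      = 161700.0 Hz

161700.0


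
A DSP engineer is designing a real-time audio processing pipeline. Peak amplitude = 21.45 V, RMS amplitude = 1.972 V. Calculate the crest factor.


Crest factor is the ratio of peak to RMS:
CF = V_peak / V_rms
   = 21.45 / 1.972
   = 10.8773

10.8773


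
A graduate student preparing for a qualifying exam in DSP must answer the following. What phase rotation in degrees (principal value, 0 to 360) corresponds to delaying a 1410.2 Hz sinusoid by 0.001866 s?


Phase shift from frequency and time delay:
phi = 360 * f * t_delay
    = 360 * 1410.2 * 0.001866
    = 947.32 degrees
    mod 360 = 227.32 degrees

227.32 degrees


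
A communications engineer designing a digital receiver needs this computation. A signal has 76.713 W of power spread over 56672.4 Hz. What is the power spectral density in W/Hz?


Power spectral density:
PSD = P / BW
    = 76.713 / 56672.4
    = 0.00135362 W/Hz

0.00135362 W/Hz


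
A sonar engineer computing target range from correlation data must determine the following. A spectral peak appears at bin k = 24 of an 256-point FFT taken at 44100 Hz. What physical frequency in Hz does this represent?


Frequency of DFT bin k:
f_k = k * fs / N
    = 24 * 44100 / 256
    = 1058400 / 256
    = 4134.375 Hz

4134.375 Hz


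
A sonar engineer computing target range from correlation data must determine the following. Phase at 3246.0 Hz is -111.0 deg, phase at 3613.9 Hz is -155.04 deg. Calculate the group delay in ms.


Group delay from phase difference:
tau = -d(phi)/d(omega)
d(phi) = -44.04 deg = -0.768643 rad
d(omega) = 2*pi*(3613.9 - 3246.0) = 2311.5839 rad/s
tau = -(-0.768643) / 2311.5839
    = 0.3325 ms

0.3325 ms


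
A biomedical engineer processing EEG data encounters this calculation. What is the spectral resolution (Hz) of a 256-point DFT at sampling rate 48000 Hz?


DFT frequency resolution:
df = fs / N
   = 48000 / 256
   = 187.5 Hz

187.5 Hz


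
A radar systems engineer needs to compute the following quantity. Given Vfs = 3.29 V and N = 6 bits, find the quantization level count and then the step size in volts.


Step 1 — number of quantization levels:
L = 2^N = 2^6 = 64

Step 2 — LSB step size:
delta = Vfs / L
      = 3.29 / 64
      = 0.05140625 V

Levels = 64; step size = 0.05140625 V


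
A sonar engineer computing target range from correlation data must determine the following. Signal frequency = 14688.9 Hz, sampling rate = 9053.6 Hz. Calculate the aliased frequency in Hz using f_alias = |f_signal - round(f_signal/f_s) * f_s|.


Compute the nearest integer multiple of fs to the signal:
n = round(14688.9 / 9053.6) = 2
f_alias = |14688.9 - 2 * 9053.6|
        = |14688.9 - 18107.2|
        = 3418.3 Hz

3418.3


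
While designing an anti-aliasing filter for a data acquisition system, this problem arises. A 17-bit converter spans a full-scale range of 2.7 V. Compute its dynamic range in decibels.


Dynamic range from full-scale to LSB:
V_min = V_max / 2^bits = 2.7 / 2^17
DR = 20 * log10(V_max / V_min)
   = 20 * log10(2^17)
   = 20 * 17 * log10(2)
   = 102.35 dB

102.35 dB


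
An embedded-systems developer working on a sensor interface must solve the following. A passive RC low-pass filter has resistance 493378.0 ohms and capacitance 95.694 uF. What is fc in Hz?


Cutoff frequency of a first-order RC filter:
fc = 1 / (2 * pi * R * C)
C = 95.694 uF = 9.5694e-05 F
fc = 1 / (2 * pi * 493378.0 * 9.5694e-05)
   = 1 / 296.65000291407
   = 0.003371 Hz

0.003371 Hz


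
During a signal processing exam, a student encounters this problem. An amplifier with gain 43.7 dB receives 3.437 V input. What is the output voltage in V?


Output voltage from dB gain:
V_out = V_in * 10^(gain_dB / 20)
      = 3.437 * 10^(43.7 / 20)
      = 3.437 * 153.108746
      = 526.2348 V

526.2348 V


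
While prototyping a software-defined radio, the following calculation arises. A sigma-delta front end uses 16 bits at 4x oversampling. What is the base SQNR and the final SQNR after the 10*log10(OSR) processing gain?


Step 1 — baseline SQNR at Nyquist:
SQNR_base = 6.02*N + 1.76
          = 6.02*16 + 1.76
          = 98.08 dB

Step 2 — oversampling processing gain:
G = 10*log10(OSR) = 10*log10(4) = 6.02 dB

Step 3 — total:
SQNR_total = 98.08 + 6.02 = 104.1 dB

Base SQNR = 98.08 dB; oversampled SQNR = 104.1 dB


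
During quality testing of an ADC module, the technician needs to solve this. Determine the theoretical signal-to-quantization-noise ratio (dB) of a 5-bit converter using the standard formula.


Theoretical SNR for a full-scale sinusoid:
SNR = 6.02 * N + 1.76
    = 6.02 * 5 + 1.76
    = 30.1 + 1.76
    = 31.86 dB

31.86 dB


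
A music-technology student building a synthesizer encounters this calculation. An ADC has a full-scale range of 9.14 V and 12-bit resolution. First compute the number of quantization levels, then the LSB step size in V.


Step 1 — number of quantization levels:
L = 2^N = 2^12 = 4096

Step 2 — LSB step size:
delta = Vfs / L
      = 9.14 / 4096
      = 0.00223145 V

Levels = 4096; step size = 0.00223145 V


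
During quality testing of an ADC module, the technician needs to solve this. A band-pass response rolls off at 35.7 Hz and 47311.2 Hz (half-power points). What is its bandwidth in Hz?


Bandwidth is the difference of -3dB frequencies:
BW = f_high - f_low
   = 47311.2 - 35.7
   = 47275.5 Hz

47275.5 Hz


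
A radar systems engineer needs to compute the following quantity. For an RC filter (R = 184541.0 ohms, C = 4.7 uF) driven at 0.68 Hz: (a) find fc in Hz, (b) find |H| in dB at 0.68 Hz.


Step 1 — cutoff frequency:
fc = 1 / (2*pi*R*C)
C = 4.7 uF = 4.7e-06 F
fc = 1 / (2*pi*184541.0*4.7e-06)
   = 0.183497 Hz

Step 2 — magnitude at f = 0.68 Hz:
|H(f)| = 1 / sqrt(1 + (f/fc)^2)
f/fc = 0.68 / 0.183497 = 3.705783
|H| = 1 / sqrt(1 + 13.732828) = 0.2605295
|H|_dB = 20*log10(0.2605295) = -11.68 dB

fc = 0.183497 Hz; |H(0.68 Hz)| = -11.68 dB


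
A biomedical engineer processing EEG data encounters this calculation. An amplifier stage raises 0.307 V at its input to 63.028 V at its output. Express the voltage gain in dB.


Voltage gain in dB:
G = 20 * log10(Vout / Vin)
  = 20 * log10(63.028 / 0.307)
  = 20 * log10(205.302932)
  = 20 * 2.312395
  = 46.25 dB

46.25 dB


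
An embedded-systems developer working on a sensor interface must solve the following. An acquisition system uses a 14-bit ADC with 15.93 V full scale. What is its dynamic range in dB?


Dynamic range from full-scale to LSB:
V_min = V_max / 2^bits = 15.93 / 2^14
DR = 20 * log10(V_max / V_min)
   = 20 * log10(2^14)
   = 20 * 14 * log10(2)
   = 84.29 dB

84.29 dB


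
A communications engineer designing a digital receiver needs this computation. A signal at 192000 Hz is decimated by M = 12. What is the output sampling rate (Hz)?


Decimation reduces the sample rate:
fs_out = fs_in / M
       = 192000 / 12
       = 16000.0 Hz

16000.0 Hz


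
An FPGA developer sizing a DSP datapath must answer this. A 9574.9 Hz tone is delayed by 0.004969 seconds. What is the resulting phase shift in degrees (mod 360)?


Phase shift from frequency and time delay:
phi = 360 * f * t_delay
    = 360 * 9574.9 * 0.004969
    = 17127.96 degrees
    mod 360 = 207.96 degrees

207.96 degrees


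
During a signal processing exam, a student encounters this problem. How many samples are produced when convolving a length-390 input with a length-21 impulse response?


Linear convolution output length:
L = N + M - 1
  = 390 + 21 - 1
  = 410 samples

410
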